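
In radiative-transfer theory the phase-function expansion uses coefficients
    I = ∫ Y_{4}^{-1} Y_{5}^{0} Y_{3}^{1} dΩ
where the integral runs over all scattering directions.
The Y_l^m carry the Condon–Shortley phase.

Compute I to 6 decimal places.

-0.009577

m-sum 0 ✓  L=12 even ✓  1≤3≤9 ✓
Π(2lᵢ+1) = 9×11×7 = 693
triangle coeff Δ(4,5,3) = 1/180180
Σ_t [2,4]: t=2:+1/576 t=3:−1/144 t=4:+1/576 = -1/288
(3j)²=20/1001 [(4 5 3; 0 0 0)], sign=+1
Σ_t [3,5]: t=3:−1/288 t=4:+1/288 t=5:−1/5760 = -1/5760
(3j)²=1/12012 [(4 5 3; -1 0 1)], sign=-1
⇒ 4πI² = 15/13013
I = (-1)√(15/13013/(4π)) = -0.00957750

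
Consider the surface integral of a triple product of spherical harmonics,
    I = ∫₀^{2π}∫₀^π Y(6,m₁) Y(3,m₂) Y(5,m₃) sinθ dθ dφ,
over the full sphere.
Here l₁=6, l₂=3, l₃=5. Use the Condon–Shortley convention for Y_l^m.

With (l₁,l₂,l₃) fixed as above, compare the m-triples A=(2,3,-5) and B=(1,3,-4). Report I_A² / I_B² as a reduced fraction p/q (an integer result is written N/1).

Shared (l₁,l₂,l₃)=(6,3,5): N and (l;000)² cancel in I_A²/I_B².
A: Δ = 4!·8!·2!/15! = 1/675675; Racah Σ t=4..4: t=4:+1/1935360 = 1/1935360; ⇒ 3j(6 3 5; 2 3 -5)² = 1/1001, sgn +1
B: Δ = 4!·8!·2!/15! = 1/675675; Racah Σ t=4..4: t=4:+1/241920 = 1/241920; ⇒ 3j(6 3 5; 1 3 -4)² = 4/1001, sgn -1
I_A²/I_B² = (1/1001)/(4/1001) = 1/4

1/4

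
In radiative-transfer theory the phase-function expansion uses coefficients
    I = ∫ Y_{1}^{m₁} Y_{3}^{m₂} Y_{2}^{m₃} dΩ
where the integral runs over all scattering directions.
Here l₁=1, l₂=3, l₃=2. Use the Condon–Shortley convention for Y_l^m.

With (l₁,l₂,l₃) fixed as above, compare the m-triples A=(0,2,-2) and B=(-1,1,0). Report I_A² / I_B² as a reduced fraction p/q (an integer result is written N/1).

l's match ⇒ only the (l;m) 3-j factors differ between A and B.
A: triangle coeff Δ(1,3,2) = 1/105; Σ_t [1,1]: t=1:−1/24 = -1/24; (3j)²=1/21 [(1 3 2; 0 2 -2)], sign=-1
B: triangle coeff Δ(1,3,2) = 1/105; Σ_t [2,2]: t=2:+1/8 = 1/8; (3j)²=2/35 [(1 3 2; -1 1 0)], sign=+1
I_A²/I_B² = (1/21)/(2/35) = 5/6

5/6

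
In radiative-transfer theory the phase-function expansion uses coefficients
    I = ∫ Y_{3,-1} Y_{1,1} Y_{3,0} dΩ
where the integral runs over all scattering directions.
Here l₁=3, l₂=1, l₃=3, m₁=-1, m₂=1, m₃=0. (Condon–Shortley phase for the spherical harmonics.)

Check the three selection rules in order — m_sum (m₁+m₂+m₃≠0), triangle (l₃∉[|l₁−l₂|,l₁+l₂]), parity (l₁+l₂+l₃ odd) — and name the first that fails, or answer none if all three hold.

parity

m₁+m₂+m₃ = -1 + 1 + 0 = 0  ✓
triangle: |3−1|=2 ≤ l₃=3 ≤ 3+1=4  ✓
parity: l₁+l₂+l₃ = 7 is odd  ✗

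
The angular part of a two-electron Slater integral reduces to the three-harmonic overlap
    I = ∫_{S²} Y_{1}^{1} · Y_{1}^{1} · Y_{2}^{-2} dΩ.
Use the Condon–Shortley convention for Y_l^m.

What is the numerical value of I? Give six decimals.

Checks pass: Σm=0; 4 even; l₃=2∈[0,2].
(2·1+1)(2·1+1)(2·2+1) = 45
Δ: 0! 2! 2! / 5! → 1/30
sum: t=0:+1/1 = 1/1
3j²(1 1 2; 0 0 0) = Δ·Π!·Σ² = 2/15  (sign +1)
sum: t=0:+1/4 = 1/4
3j²(1 1 2; 1 1 -2) = Δ·Π!·Σ² = 1/5  (sign +1)
combine: 4πI² = 45·2/15·1/5 = 6/5
take √, sign +1: I = 0.30901936

0.309019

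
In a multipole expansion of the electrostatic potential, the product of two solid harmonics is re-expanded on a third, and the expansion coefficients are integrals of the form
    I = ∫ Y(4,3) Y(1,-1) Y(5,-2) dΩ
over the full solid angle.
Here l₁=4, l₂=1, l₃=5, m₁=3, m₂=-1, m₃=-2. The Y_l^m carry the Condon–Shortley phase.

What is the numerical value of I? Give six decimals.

0.085055

Checks pass: Σm=0; 10 even; l₃=5∈[3,5].
(2·4+1)(2·1+1)(2·5+1) = 297
Δ: 0! 8! 2! / 11! → 1/495
sum: t=0:+1/576 = 1/576
3j²(4 1 5; 0 0 0) = Δ·Π!·Σ² = 5/99  (sign -1)
sum: t=0:+1/10080 = 1/10080
3j²(4 1 5; 3 -1 -2) = Δ·Π!·Σ² = 1/165  (sign -1)
combine: 4πI² = 297·5/99·1/165 = 1/11
take √, sign +1: I = 0.08505478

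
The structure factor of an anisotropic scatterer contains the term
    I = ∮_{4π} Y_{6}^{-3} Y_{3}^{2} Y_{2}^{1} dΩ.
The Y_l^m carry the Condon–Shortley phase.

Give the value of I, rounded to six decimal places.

0.000000

triangle: need 3≤l₃≤9, have 2; I=0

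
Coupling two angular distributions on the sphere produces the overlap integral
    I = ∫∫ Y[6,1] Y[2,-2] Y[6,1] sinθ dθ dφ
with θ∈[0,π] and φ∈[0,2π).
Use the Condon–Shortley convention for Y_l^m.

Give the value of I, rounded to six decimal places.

0.196649

Rules hold: Σm=0, L=14 even, 4≤6≤8.
N = 13·5·13 = 845
Δ = 2!·10!·2!/15! = 1/90090
Racah Σ t=0..2: t=0:+1/69120 t=1:−1/14400 t=2:+1/69120 = -7/172800
⇒ 3j(6 2 6; 0 0 0)² = 14/715, sgn -1
Racah Σ t=0..0: t=0:+1/57600 = 1/57600
⇒ 3j(6 2 6; 1 -2 1)² = 21/715, sgn -1
4πI² = N·(3j₀)²·(3jₘ)² = 294/605
I = +1·√(0.48595/4π) = 0.19664868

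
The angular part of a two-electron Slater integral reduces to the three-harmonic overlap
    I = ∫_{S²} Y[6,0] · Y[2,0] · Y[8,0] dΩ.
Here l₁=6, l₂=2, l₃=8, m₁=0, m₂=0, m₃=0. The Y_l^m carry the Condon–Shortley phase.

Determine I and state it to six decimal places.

m-sum 0 ✓  L=16 even ✓  4≤8≤8 ✓
Π(2lᵢ+1) = 13×5×17 = 1105
triangle coeff Δ(6,2,8) = 1/30940
Σ_t [0,0]: t=0:+1/2073600 = 1/2073600
(3j)²=28/1105 [(6 2 8; 0 0 0)], sign=+1
(m-triple is (0,0,0) — same symbol as above.)
⇒ 4πI² = 784/1105
I = (+1)√(784/1105/(4π)) = 0.23761396

0.237614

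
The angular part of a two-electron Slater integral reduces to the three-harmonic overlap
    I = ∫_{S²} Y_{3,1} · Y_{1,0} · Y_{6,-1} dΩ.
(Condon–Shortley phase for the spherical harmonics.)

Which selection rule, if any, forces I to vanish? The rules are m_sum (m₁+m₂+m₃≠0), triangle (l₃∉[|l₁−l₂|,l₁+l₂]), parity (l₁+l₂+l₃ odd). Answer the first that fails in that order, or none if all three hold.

Σmᵢ = 0  ✓
l₃∈[|l₁−l₂|,l₁+l₂]=[2,4], have l₃=6  ✗
Σlᵢ = 10 ⇒ even

triangle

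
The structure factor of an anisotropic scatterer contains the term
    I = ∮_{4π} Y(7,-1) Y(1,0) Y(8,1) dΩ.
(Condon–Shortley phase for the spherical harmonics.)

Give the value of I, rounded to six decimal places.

-0.242860

m-sum 0 ✓  L=16 even ✓  6≤8≤8 ✓
Π(2lᵢ+1) = 15×3×17 = 765
triangle coeff Δ(7,1,8) = 1/2040
Σ_t [0,0]: t=0:+1/25401600 = 1/25401600
(3j)²=8/255 [(7 1 8; 0 0 0)], sign=+1
Σ_t [0,0]: t=0:+1/29030400 = 1/29030400
(3j)²=21/680 [(7 1 8; -1 0 1)], sign=-1
⇒ 4πI² = 63/85
I = (-1)√(63/85/(4π)) = -0.24285994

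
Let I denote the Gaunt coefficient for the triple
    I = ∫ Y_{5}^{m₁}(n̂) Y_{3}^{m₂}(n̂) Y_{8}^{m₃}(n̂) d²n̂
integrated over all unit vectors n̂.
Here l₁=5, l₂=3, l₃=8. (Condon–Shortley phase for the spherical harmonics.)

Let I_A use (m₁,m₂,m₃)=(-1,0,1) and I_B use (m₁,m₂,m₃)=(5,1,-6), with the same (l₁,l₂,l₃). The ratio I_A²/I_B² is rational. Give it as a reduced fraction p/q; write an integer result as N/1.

420/143

l's match ⇒ only the (l;m) 3-j factors differ between A and B.
A: triangle coeff Δ(5,3,8) = 1/136136; Σ_t [0,0]: t=0:+1/622080 = 1/622080; (3j)²=105/4862 [(5 3 8; -1 0 1)], sign=-1
B: triangle coeff Δ(5,3,8) = 1/136136; Σ_t [0,0]: t=0:+1/174182400 = 1/174182400; (3j)²=1/136 [(5 3 8; 5 1 -6)], sign=+1
I_A²/I_B² = (105/4862)/(1/136) = 420/143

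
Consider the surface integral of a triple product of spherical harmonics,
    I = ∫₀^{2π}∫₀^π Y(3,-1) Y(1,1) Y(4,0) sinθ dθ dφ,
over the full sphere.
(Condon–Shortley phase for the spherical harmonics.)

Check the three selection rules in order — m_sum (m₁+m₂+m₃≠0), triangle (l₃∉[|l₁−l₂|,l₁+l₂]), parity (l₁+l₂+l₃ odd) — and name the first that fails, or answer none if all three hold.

m₁+m₂+m₃ = -1 + 1 + 0 = 0  ✓
triangle: |3−1|=2 ≤ l₃=4 ≤ 3+1=4  ✓
parity: l₁+l₂+l₃ = 8 is even  ✓

none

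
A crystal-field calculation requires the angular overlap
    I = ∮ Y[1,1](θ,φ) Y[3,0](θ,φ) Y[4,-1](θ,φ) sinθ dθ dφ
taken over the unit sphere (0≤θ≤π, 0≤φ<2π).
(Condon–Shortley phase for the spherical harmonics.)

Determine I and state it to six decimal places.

-0.194664

Rules hold: Σm=0, L=8 even, 2≤4≤4.
N = 3·7·9 = 189
Δ = 0!·2!·6!/9! = 1/252
Racah Σ t=0..0: t=0:+1/36 = 1/36
⇒ 3j(1 3 4; 0 0 0)² = 4/63, sgn +1
Racah Σ t=0..0: t=0:+1/72 = 1/72
⇒ 3j(1 3 4; 1 0 -1)² = 5/126, sgn -1
4πI² = N·(3j₀)²·(3jₘ)² = 10/21
I = -1·√(0.47619/4π) = -0.19466390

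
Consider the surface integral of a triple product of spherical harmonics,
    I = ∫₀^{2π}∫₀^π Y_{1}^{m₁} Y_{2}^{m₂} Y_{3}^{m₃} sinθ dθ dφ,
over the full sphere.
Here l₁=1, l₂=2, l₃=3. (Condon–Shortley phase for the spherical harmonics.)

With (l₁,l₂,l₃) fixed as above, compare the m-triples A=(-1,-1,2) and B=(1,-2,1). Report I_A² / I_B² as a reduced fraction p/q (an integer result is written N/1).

Shared (l₁,l₂,l₃)=(1,2,3): N and (l;000)² cancel in I_A²/I_B².
A: Δ = 0!·2!·4!/7! = 1/105; Racah Σ t=0..0: t=0:+1/12 = 1/12; ⇒ 3j(1 2 3; -1 -1 2)² = 2/21, sgn -1
B: Δ = 0!·2!·4!/7! = 1/105; Racah Σ t=0..0: t=0:+1/48 = 1/48; ⇒ 3j(1 2 3; 1 -2 1)² = 1/105, sgn +1
I_A²/I_B² = (2/21)/(1/105) = 10/1

10/1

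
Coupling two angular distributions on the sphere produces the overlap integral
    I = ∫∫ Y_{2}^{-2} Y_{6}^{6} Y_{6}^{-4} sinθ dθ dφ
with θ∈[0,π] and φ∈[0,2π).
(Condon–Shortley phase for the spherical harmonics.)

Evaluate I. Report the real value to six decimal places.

-0.076075

Rules hold: Σm=0, L=14 even, 4≤6≤8.
N = 5·13·13 = 845
Δ = 2!·2!·10!/15! = 1/90090
Racah Σ t=0..2: t=0:+1/69120 t=1:−1/14400 t=2:+1/69120 = -7/172800
⇒ 3j(2 6 6; 0 0 0)² = 14/715, sgn -1
Racah Σ t=2..2: t=2:+1/14515200 = 1/14515200
⇒ 3j(2 6 6; -2 6 -4)² = 2/455, sgn +1
4πI² = N·(3j₀)²·(3jₘ)² = 4/55
I = -1·√(0.0727273/4π) = -0.07607531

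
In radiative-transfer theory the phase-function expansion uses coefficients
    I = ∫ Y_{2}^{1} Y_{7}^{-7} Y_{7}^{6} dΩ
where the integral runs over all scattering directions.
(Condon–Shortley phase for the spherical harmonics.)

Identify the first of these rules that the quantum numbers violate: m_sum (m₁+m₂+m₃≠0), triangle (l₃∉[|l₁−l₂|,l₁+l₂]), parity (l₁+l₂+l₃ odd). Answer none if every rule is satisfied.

Σmᵢ = 0  ✓
l₃∈[|l₁−l₂|,l₁+l₂]=[5,9], have l₃=7  ✓
Σlᵢ = 16 ⇒ even  ✓

none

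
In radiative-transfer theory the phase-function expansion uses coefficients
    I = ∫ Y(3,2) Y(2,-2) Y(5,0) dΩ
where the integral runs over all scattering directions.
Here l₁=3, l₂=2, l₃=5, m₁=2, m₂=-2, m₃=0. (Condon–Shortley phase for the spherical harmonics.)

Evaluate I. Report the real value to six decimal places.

0.053579

m-sum 0 ✓  L=10 even ✓  1≤5≤5 ✓
Π(2lᵢ+1) = 7×5×11 = 385
triangle coeff Δ(3,2,5) = 1/2310
Σ_t [0,0]: t=0:+1/144 = 1/144
(3j)²=10/231 [(3 2 5; 0 0 0)], sign=-1
Σ_t [0,0]: t=0:+1/2880 = 1/2880
(3j)²=1/462 [(3 2 5; 2 -2 0)], sign=-1
⇒ 4πI² = 25/693
I = (+1)√(25/693/(4π)) = 0.05357948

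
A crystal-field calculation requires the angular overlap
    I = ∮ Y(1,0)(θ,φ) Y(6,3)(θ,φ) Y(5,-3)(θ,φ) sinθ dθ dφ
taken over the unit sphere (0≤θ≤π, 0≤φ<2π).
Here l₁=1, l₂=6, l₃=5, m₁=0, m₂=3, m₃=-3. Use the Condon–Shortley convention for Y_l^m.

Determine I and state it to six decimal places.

-0.212310

m-sum 0 ✓  L=12 even ✓  5≤5≤7 ✓
Π(2lᵢ+1) = 3×13×11 = 429
triangle coeff Δ(1,6,5) = 1/858
Σ_t [1,1]: t=1:−1/14400 = -1/14400
(3j)²=6/143 [(1 6 5; 0 0 0)], sign=+1
Σ_t [1,1]: t=1:−1/80640 = -1/80640
(3j)²=9/286 [(1 6 5; 0 3 -3)], sign=-1
⇒ 4πI² = 81/143
I = (-1)√(81/143/(4π)) = -0.21230956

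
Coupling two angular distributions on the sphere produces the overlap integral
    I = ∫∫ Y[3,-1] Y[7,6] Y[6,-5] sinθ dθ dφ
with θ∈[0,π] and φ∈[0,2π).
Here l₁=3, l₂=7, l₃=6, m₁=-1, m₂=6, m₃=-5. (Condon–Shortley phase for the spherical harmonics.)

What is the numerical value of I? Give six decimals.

-0.034007

Checks pass: Σm=0; 16 even; l₃=6∈[4,10].
(2·3+1)(2·7+1)(2·6+1) = 1365
Δ: 4! 2! 10! / 17! → 1/2042040
sum: t=1:−1/207360 t=2:+1/57600 t=3:−1/207360 = 1/129600
3j²(3 7 6; 0 0 0) = Δ·Π!·Σ² = 168/12155  (sign +1)
sum: t=3:−1/21772800 t=4:+1/17418240 = 1/87091200
3j²(3 7 6; -1 6 -5) = Δ·Π!·Σ² = 11/14280  (sign -1)
combine: 4πI² = 1365·168/12155·11/14280 = 21/1445
take √, sign -1: I = -0.03400719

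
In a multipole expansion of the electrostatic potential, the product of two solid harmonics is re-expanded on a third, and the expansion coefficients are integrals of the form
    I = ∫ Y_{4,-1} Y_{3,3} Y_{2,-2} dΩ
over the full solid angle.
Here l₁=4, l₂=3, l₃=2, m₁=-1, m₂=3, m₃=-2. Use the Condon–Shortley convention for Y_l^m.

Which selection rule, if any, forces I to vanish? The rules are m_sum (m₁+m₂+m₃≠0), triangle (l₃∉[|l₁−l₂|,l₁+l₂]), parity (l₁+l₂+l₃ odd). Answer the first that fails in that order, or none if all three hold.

parity

Σmᵢ = 0  ✓
l₃∈[|l₁−l₂|,l₁+l₂]=[1,7], have l₃=2  ✓
Σlᵢ = 9 ⇒ odd  ✗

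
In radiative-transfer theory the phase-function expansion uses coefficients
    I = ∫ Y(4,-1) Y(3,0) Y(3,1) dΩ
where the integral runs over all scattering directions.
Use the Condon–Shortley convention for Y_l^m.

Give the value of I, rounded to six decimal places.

Checks pass: Σm=0; 10 even; l₃=3∈[1,7].
(2·4+1)(2·3+1)(2·3+1) = 441
Δ: 4! 4! 2! / 11! → 1/34650
sum: t=1:−1/72 t=2:+1/16 t=3:−1/72 = 5/144
3j²(4 3 3; 0 0 0) = Δ·Π!·Σ² = 2/77  (sign -1)
sum: t=1:−1/288 t=2:+1/24 t=3:−1/48 = 5/288
3j²(4 3 3; -1 0 1) = Δ·Π!·Σ² = 5/462  (sign +1)
combine: 4πI² = 441·2/77·5/462 = 15/121
take √, sign -1: I = -0.09932258

-0.099323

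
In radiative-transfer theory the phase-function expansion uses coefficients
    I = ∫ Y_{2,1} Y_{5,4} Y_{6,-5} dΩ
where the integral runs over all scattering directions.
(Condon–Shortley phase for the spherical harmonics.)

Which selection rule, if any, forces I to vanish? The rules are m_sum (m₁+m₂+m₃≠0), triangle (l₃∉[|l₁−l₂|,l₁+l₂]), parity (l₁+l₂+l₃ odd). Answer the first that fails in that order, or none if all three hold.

azimuthal sum: 1 + 4 − 5 = 0  ✓
3 ≤ 6 ≤ 7 (triangle on l)  ✓
L = 2 + 5 + 6 = 13 (odd)  ✗

parity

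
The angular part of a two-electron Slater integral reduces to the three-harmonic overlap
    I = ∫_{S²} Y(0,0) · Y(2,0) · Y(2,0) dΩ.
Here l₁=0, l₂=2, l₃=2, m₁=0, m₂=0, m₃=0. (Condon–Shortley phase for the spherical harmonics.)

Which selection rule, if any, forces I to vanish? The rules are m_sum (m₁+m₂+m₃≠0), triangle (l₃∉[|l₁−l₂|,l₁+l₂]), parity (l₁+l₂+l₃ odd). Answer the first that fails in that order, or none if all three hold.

none

Σmᵢ = 0  ✓
l₃∈[|l₁−l₂|,l₁+l₂]=[2,2], have l₃=2  ✓
Σlᵢ = 4 ⇒ even  ✓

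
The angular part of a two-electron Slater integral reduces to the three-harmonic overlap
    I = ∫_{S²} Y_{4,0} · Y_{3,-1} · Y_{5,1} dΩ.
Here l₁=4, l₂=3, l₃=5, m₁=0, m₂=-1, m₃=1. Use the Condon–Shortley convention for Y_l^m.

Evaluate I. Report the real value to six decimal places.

m-sum 0 ✓  L=12 even ✓  1≤5≤7 ✓
Π(2lᵢ+1) = 9×7×11 = 693
triangle coeff Δ(4,3,5) = 1/180180
Σ_t [0,2]: t=0:+1/576 t=1:−1/144 t=2:+1/576 = -1/288
(3j)²=20/1001 [(4 3 5; 0 0 0)], sign=+1
Σ_t [0,2]: t=0:+1/384 t=1:−1/216 t=2:+1/2304 = -11/6912
(3j)²=11/1638 [(4 3 5; 0 -1 1)], sign=-1
⇒ 4πI² = 110/1183
I = (-1)√(110/1183/(4π)) = -0.08601992

-0.086020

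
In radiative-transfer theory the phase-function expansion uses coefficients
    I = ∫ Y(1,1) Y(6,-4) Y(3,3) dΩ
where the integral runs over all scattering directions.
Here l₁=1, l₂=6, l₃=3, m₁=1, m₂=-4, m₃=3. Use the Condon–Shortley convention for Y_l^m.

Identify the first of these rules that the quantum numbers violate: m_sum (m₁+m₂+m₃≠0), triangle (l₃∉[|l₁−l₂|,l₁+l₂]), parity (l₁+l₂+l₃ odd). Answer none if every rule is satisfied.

triangle

Σmᵢ = 0  ✓
l₃∈[|l₁−l₂|,l₁+l₂]=[5,7], have l₃=3  ✗
Σlᵢ = 10 ⇒ even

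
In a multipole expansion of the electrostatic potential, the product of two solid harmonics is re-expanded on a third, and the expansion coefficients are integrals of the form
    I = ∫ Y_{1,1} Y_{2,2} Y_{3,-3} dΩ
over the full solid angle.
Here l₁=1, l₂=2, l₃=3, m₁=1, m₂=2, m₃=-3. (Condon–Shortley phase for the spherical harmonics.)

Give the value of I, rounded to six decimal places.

-0.319865

m-sum 0 ✓  L=6 even ✓  1≤3≤3 ✓
Π(2lᵢ+1) = 3×5×7 = 105
triangle coeff Δ(1,2,3) = 1/105
Σ_t [0,0]: t=0:+1/4 = 1/4
(3j)²=3/35 [(1 2 3; 0 0 0)], sign=-1
Σ_t [0,0]: t=0:+1/48 = 1/48
(3j)²=1/7 [(1 2 3; 1 2 -3)], sign=+1
⇒ 4πI² = 9/7
I = (-1)√(9/7/(4π)) = -0.31986543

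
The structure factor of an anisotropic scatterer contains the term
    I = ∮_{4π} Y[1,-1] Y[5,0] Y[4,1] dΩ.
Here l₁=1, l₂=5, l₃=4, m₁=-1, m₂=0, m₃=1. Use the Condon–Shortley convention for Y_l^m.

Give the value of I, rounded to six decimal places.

0.155288

Rules hold: Σm=0, L=10 even, 4≤4≤6.
N = 3·11·9 = 297
Δ = 2!·0!·8!/11! = 1/495
Racah Σ t=1..1: t=1:−1/576 = -1/576
⇒ 3j(1 5 4; 0 0 0)² = 5/99, sgn -1
Racah Σ t=2..2: t=2:+1/1440 = 1/1440
⇒ 3j(1 5 4; -1 0 1)² = 2/99, sgn -1
4πI² = N·(3j₀)²·(3jₘ)² = 10/33
I = +1·√(0.30303/4π) = 0.15528807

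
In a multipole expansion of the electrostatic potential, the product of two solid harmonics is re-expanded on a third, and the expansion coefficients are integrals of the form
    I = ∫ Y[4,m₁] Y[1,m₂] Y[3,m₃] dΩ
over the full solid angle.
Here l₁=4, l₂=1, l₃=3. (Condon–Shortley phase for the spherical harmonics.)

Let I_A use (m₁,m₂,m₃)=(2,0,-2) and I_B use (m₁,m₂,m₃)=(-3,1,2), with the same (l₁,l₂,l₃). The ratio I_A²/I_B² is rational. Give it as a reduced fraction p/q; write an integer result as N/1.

4/7

l's match ⇒ only the (l;m) 3-j factors differ between A and B.
A: triangle coeff Δ(4,1,3) = 1/252; Σ_t [1,1]: t=1:−1/120 = -1/120; (3j)²=1/21 [(4 1 3; 2 0 -2)], sign=+1
B: triangle coeff Δ(4,1,3) = 1/252; Σ_t [2,2]: t=2:+1/240 = 1/240; (3j)²=1/12 [(4 1 3; -3 1 2)], sign=-1
I_A²/I_B² = (1/21)/(1/12) = 4/7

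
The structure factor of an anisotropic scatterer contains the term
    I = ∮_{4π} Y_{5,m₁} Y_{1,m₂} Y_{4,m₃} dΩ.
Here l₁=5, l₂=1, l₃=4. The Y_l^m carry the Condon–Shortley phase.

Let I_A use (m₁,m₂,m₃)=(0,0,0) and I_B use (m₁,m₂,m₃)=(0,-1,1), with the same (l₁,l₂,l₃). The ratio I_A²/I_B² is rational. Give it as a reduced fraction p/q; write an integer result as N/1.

Same 5,1,4: normalisation and zero-m 3j drop out of the ratio.
A: Δ: 2! 8! 0! / 11! → 1/495; sum: t=1:−1/576 = -1/576; 3j²(5 1 4; 0 0 0) = Δ·Π!·Σ² = 5/99  (sign -1)
B: Δ: 2! 8! 0! / 11! → 1/495; sum: t=0:+1/1440 = 1/1440; 3j²(5 1 4; 0 -1 1) = Δ·Π!·Σ² = 2/99  (sign -1)
I_A²/I_B² = (5/99)/(2/99) = 5/2

5/2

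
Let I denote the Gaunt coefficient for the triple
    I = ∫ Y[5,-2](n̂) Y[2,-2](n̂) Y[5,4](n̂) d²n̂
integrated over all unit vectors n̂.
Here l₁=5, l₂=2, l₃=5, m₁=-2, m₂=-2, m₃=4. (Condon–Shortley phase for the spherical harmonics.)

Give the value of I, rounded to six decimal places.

m-sum 0 ✓  L=12 even ✓  3≤5≤7 ✓
Π(2lᵢ+1) = 11×5×11 = 605
triangle coeff Δ(5,2,5) = 1/38610
Σ_t [0,2]: t=0:+1/2880 t=1:−1/576 t=2:+1/2880 = -1/960
(3j)²=10/429 [(5 2 5; 0 0 0)], sign=+1
Σ_t [0,0]: t=0:+1/20160 = 1/20160
(3j)²=12/715 [(5 2 5; -2 -2 4)], sign=-1
⇒ 4πI² = 40/169
I = (-1)√(40/169/(4π)) = -0.13724032

-0.137240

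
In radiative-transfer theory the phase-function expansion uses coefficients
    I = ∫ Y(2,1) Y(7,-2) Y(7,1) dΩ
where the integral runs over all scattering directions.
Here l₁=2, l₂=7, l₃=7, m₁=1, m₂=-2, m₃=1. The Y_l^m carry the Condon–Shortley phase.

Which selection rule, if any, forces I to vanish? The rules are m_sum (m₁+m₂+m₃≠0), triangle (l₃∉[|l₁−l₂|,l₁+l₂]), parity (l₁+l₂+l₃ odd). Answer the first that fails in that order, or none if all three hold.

none

m₁+m₂+m₃ = 1 − 2 + 1 = 0  ✓
triangle: |2−7|=5 ≤ l₃=7 ≤ 2+7=9  ✓
parity: l₁+l₂+l₃ = 16 is even  ✓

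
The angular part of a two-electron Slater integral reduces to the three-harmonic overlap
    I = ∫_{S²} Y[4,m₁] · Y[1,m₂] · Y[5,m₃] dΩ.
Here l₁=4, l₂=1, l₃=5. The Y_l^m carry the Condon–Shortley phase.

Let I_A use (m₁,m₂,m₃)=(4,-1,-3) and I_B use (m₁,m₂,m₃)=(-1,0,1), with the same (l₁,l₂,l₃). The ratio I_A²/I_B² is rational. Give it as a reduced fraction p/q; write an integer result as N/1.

1/24

Same 4,1,5: normalisation and zero-m 3j drop out of the ratio.
A: Δ: 0! 8! 2! / 11! → 1/495; sum: t=0:+1/80640 = 1/80640; 3j²(4 1 5; 4 -1 -3) = Δ·Π!·Σ² = 1/495  (sign +1)
B: Δ: 0! 8! 2! / 11! → 1/495; sum: t=0:+1/720 = 1/720; 3j²(4 1 5; -1 0 1) = Δ·Π!·Σ² = 8/165  (sign +1)
I_A²/I_B² = (1/495)/(8/165) = 1/24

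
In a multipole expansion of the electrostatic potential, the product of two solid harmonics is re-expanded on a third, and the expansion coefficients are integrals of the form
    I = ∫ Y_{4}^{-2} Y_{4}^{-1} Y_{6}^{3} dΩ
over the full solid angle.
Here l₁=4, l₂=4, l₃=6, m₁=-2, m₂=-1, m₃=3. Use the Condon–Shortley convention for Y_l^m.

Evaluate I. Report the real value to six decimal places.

-0.103072

Rules hold: Σm=0, L=14 even, 0≤6≤8.
N = 9·9·13 = 1053
Δ = 2!·6!·6!/15! = 1/1261260
Racah Σ t=0..2: t=0:+1/4608 t=1:−1/1296 t=2:+1/4608 = -7/20736
⇒ 3j(4 4 6; 0 0 0)² = 20/1287, sgn -1
Racah Σ t=0..2: t=0:+1/51840 t=1:−1/5760 t=2:+1/11520 = -7/103680
⇒ 3j(4 4 6; -2 -1 3)² = 7/858, sgn +1
4πI² = N·(3j₀)²·(3jₘ)² = 210/1573
I = -1·√(0.133503/4π) = -0.10307192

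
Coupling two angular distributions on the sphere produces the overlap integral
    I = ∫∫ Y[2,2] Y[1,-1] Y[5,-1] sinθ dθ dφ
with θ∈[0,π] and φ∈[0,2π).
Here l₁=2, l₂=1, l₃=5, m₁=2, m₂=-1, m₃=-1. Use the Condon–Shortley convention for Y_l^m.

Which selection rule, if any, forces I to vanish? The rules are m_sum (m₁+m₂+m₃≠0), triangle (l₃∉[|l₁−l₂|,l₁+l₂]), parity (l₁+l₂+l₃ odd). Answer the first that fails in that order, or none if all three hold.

triangle

m₁+m₂+m₃ = 2 − 1 − 1 = 0  ✓
triangle: |2−1|=1 ≤ l₃=5 ≤ 2+1=3  ✗
parity: l₁+l₂+l₃ = 8 is even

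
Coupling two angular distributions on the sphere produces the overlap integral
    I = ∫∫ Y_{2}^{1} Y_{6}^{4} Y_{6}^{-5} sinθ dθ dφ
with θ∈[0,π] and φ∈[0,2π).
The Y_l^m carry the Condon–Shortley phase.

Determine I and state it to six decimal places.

Checks pass: Σm=0; 14 even; l₃=6∈[4,8].
(2·2+1)(2·6+1)(2·6+1) = 845
Δ: 2! 2! 10! / 15! → 1/90090
sum: t=0:+1/69120 t=1:−1/14400 t=2:+1/69120 = -7/172800
3j²(2 6 6; 0 0 0) = Δ·Π!·Σ² = 14/715  (sign -1)
sum: t=0:+1/7257600 t=1:−1/725760 = -1/806400
3j²(2 6 6; 1 4 -5) = Δ·Π!·Σ² = 27/910  (sign +1)
combine: 4πI² = 845·14/715·27/910 = 27/55
take √, sign -1: I = -0.19764945

-0.197649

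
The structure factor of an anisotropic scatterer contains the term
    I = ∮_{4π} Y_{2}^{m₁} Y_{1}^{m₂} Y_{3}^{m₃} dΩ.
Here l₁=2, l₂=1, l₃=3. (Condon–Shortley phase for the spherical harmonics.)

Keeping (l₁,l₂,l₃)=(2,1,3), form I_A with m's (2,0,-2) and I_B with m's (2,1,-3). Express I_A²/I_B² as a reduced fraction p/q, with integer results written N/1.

Shared (l₁,l₂,l₃)=(2,1,3): N and (l;000)² cancel in I_A²/I_B².
A: Δ = 0!·4!·2!/7! = 1/105; Racah Σ t=0..0: t=0:+1/24 = 1/24; ⇒ 3j(2 1 3; 2 0 -2)² = 1/21, sgn -1
B: Δ = 0!·4!·2!/7! = 1/105; Racah Σ t=0..0: t=0:+1/48 = 1/48; ⇒ 3j(2 1 3; 2 1 -3)² = 1/7, sgn +1
I_A²/I_B² = (1/21)/(1/7) = 1/3

1/3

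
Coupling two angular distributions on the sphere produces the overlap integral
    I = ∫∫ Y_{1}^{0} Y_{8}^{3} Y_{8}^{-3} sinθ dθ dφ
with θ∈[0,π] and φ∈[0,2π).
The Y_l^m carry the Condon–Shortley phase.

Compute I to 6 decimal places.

Σlᵢ=17 odd — θ-integrand is odd under cosθ→−cosθ; I=0

0.000000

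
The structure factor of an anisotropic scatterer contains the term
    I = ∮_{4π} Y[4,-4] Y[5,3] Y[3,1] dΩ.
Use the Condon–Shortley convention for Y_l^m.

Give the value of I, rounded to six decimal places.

m-sum 0 ✓  L=12 even ✓  1≤3≤9 ✓
Π(2lᵢ+1) = 9×11×7 = 693
triangle coeff Δ(4,5,3) = 1/180180
Σ_t [2,4]: t=2:+1/576 t=3:−1/144 t=4:+1/576 = -1/288
(3j)²=20/1001 [(4 5 3; 0 0 0)], sign=+1
Σ_t [6,6]: t=6:+1/5760 = 1/5760
(3j)²=56/2145 [(4 5 3; -4 3 1)], sign=+1
⇒ 4πI² = 672/1859
I = (+1)√(672/1859/(4π)) = 0.16960553

0.169606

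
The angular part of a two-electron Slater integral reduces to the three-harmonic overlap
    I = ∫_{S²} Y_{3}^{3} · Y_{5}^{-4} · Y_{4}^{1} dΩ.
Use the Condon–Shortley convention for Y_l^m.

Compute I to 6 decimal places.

-0.186208

m-sum 0 ✓  L=12 even ✓  2≤4≤8 ✓
Π(2lᵢ+1) = 7×11×9 = 693
triangle coeff Δ(3,5,4) = 1/180180
Σ_t [1,3]: t=1:−1/576 t=2:+1/144 t=3:−1/576 = 1/288
(3j)²=20/1001 [(3 5 4; 0 0 0)], sign=+1
Σ_t [0,0]: t=0:+1/5760 = 1/5760
(3j)²=9/286 [(3 5 4; 3 -4 1)], sign=-1
⇒ 4πI² = 810/1859
I = (-1)√(810/1859/(4π)) = -0.18620781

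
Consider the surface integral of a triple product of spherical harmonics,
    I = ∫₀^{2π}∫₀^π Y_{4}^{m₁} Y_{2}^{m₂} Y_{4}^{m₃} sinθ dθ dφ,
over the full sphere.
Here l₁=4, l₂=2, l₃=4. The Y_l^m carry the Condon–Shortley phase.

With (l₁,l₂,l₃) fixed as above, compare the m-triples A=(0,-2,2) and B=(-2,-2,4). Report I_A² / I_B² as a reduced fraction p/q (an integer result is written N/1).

Same 4,2,4: normalisation and zero-m 3j drop out of the ratio.
A: Δ: 2! 6! 2! / 11! → 1/13860; sum: t=0:+1/192 = 1/192; 3j²(4 2 4; 0 -2 2) = Δ·Π!·Σ² = 3/77  (sign +1)
B: Δ: 2! 6! 2! / 11! → 1/13860; sum: t=0:+1/2880 = 1/2880; 3j²(4 2 4; -2 -2 4) = Δ·Π!·Σ² = 2/165  (sign +1)
I_A²/I_B² = (3/77)/(2/165) = 45/14

45/14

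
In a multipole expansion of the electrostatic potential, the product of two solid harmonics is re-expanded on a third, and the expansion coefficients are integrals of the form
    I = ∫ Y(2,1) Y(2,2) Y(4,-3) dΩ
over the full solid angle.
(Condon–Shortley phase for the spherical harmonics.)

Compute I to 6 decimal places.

-0.238414

Checks pass: Σm=0; 8 even; l₃=4∈[0,4].
(2·2+1)(2·2+1)(2·4+1) = 225
Δ: 0! 4! 4! / 9! → 1/630
sum: t=0:+1/16 = 1/16
3j²(2 2 4; 0 0 0) = Δ·Π!·Σ² = 2/35  (sign +1)
sum: t=0:+1/144 = 1/144
3j²(2 2 4; 1 2 -3) = Δ·Π!·Σ² = 1/18  (sign -1)
combine: 4πI² = 225·2/35·1/18 = 5/7
take √, sign -1: I = -0.23841361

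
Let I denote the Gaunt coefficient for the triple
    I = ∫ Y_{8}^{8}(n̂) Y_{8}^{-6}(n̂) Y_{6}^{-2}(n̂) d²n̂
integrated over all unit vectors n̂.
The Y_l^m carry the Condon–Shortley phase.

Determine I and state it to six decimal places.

m-sum 0 ✓  L=22 even ✓  0≤6≤16 ✓
Π(2lᵢ+1) = 17×17×13 = 3757
triangle coeff Δ(8,8,6) = 1/13742520792
Σ_t [2,8]: t=2:+1/41803776000 t=3:−1/435456000 t=4:+1/39813120 t=5:−1/18662400 t=6:+1/39813120 t=7:−1/435456000 t=8:+1/41803776000 = -11/1393459200
(3j)²=600/96577 [(8 8 6; 0 0 0)], sign=-1
Σ_t [0,0]: t=0:+1/125411328000 = 1/125411328000
(3j)²=364/22287 [(8 8 6; 8 -6 -2)], sign=+1
⇒ 4πI² = 72800/190969
I = (-1)√(72800/190969/(4π)) = -0.17417239

-0.174172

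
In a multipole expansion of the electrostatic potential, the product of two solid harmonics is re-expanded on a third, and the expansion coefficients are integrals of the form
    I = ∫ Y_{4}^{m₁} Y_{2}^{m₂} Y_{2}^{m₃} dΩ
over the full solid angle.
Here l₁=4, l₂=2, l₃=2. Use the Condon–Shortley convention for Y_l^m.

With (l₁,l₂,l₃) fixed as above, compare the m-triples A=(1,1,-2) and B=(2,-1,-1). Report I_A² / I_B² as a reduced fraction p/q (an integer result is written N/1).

1/8

l's match ⇒ only the (l;m) 3-j factors differ between A and B.
A: triangle coeff Δ(4,2,2) = 1/630; Σ_t [3,3]: t=3:−1/144 = -1/144; (3j)²=1/126 [(4 2 2; 1 1 -2)], sign=-1
B: triangle coeff Δ(4,2,2) = 1/630; Σ_t [1,1]: t=1:−1/36 = -1/36; (3j)²=4/63 [(4 2 2; 2 -1 -1)], sign=+1
I_A²/I_B² = (1/126)/(4/63) = 1/8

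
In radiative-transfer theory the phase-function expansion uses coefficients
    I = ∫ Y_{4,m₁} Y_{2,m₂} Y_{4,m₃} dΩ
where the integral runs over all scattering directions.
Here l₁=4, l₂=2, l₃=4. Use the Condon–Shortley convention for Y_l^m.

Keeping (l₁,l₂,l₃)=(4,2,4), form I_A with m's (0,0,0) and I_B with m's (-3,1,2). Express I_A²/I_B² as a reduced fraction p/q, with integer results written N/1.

Same 4,2,4: normalisation and zero-m 3j drop out of the ratio.
A: Δ: 2! 6! 2! / 11! → 1/13860; sum: t=0:+1/192 t=1:−1/36 t=2:+1/192 = -5/288; 3j²(4 2 4; 0 0 0) = Δ·Π!·Σ² = 20/693  (sign -1)
B: Δ: 2! 6! 2! / 11! → 1/13860; sum: t=1:−1/1440 t=2:+1/240 = 1/288; 3j²(4 2 4; -3 1 2) = Δ·Π!·Σ² = 5/132  (sign +1)
I_A²/I_B² = (20/693)/(5/132) = 16/21

16/21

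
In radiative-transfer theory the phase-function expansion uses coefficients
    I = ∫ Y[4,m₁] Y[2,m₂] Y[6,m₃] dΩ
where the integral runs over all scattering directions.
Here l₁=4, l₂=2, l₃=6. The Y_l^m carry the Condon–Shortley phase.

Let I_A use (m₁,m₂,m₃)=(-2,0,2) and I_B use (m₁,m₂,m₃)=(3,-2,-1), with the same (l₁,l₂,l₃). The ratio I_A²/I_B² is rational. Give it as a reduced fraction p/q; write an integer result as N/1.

l's match ⇒ only the (l;m) 3-j factors differ between A and B.
A: triangle coeff Δ(4,2,6) = 1/6435; Σ_t [0,0]: t=0:+1/5760 = 1/5760; (3j)²=56/2145 [(4 2 6; -2 0 2)], sign=+1
B: triangle coeff Δ(4,2,6) = 1/6435; Σ_t [0,0]: t=0:+1/120960 = 1/120960; (3j)²=1/1287 [(4 2 6; 3 -2 -1)], sign=-1
I_A²/I_B² = (56/2145)/(1/1287) = 168/5

168/5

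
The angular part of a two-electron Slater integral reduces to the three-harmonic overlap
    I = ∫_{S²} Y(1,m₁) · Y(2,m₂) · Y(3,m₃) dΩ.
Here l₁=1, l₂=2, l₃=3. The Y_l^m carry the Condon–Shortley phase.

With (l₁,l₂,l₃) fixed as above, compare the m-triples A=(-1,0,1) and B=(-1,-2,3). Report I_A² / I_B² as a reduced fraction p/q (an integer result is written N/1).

2/5

Shared (l₁,l₂,l₃)=(1,2,3): N and (l;000)² cancel in I_A²/I_B².
A: Δ = 0!·2!·4!/7! = 1/105; Racah Σ t=0..0: t=0:+1/8 = 1/8; ⇒ 3j(1 2 3; -1 0 1)² = 2/35, sgn +1
B: Δ = 0!·2!·4!/7! = 1/105; Racah Σ t=0..0: t=0:+1/48 = 1/48; ⇒ 3j(1 2 3; -1 -2 3)² = 1/7, sgn +1
I_A²/I_B² = (2/35)/(1/7) = 2/5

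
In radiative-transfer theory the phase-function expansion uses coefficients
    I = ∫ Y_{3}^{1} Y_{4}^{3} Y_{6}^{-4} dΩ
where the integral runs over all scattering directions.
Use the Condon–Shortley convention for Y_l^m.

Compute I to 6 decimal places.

0.000000

L=13 odd ⇒ parity kills the (l;000) factor ⇒ I = 0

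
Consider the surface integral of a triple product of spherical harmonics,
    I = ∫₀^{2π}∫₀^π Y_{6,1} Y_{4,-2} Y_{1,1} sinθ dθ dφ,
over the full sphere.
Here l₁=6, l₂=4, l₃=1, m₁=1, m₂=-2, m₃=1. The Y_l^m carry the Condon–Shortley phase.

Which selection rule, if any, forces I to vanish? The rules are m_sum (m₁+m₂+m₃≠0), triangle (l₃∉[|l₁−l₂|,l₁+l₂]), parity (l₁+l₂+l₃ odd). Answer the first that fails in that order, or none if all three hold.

triangle

Σmᵢ = 0  ✓
l₃∈[|l₁−l₂|,l₁+l₂]=[2,10], have l₃=1  ✗
Σlᵢ = 11 ⇒ odd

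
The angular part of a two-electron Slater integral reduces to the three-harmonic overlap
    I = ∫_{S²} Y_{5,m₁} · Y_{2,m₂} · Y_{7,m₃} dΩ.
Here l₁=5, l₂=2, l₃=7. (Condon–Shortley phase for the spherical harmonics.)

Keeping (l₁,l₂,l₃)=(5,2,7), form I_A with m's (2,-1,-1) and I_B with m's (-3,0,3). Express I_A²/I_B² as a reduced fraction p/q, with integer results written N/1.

16/27

Same 5,2,7: normalisation and zero-m 3j drop out of the ratio.
A: Δ: 0! 10! 4! / 15! → 1/15015; sum: t=0:+1/181440 = 1/181440; 3j²(5 2 7; 2 -1 -1) = Δ·Π!·Σ² = 32/3003  (sign +1)
B: Δ: 0! 10! 4! / 15! → 1/15015; sum: t=0:+1/322560 = 1/322560; 3j²(5 2 7; -3 0 3) = Δ·Π!·Σ² = 18/1001  (sign +1)
I_A²/I_B² = (32/3003)/(18/1001) = 16/27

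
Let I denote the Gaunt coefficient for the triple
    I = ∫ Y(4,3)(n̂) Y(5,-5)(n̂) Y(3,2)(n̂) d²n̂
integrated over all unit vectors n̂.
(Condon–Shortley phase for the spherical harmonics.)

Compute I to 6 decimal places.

m-sum 0 ✓  L=12 even ✓  1≤3≤9 ✓
Π(2lᵢ+1) = 9×11×7 = 693
triangle coeff Δ(4,5,3) = 1/180180
Σ_t [2,4]: t=2:+1/576 t=3:−1/144 t=4:+1/576 = -1/288
(3j)²=20/1001 [(4 5 3; 0 0 0)], sign=+1
Σ_t [0,0]: t=0:+1/17280 = 1/17280
(3j)²=35/858 [(4 5 3; 3 -5 2)], sign=-1
⇒ 4πI² = 1050/1859
I = (-1)√(1050/1859/(4π)) = -0.21200691

-0.212007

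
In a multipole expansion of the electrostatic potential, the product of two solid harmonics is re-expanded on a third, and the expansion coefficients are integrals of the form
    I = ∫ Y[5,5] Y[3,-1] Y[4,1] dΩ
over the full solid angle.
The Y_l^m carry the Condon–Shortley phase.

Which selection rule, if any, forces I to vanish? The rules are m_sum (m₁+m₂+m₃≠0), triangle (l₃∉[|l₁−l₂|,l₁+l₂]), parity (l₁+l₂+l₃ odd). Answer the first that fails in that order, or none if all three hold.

m₁+m₂+m₃ = 5 − 1 + 1 = 5  ✗
triangle: |5−3|=2 ≤ l₃=4 ≤ 5+3=8
parity: l₁+l₂+l₃ = 12 is even

m_sum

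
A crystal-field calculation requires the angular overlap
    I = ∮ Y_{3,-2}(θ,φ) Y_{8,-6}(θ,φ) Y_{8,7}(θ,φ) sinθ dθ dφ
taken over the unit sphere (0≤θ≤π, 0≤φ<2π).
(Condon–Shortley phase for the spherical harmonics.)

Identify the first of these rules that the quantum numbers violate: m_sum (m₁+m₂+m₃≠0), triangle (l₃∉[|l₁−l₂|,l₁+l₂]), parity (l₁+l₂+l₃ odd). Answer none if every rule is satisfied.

m_sum

azimuthal sum: -2 − 6 + 7 = -1  ✗
5 ≤ 8 ≤ 11 (triangle on l)
L = 3 + 8 + 8 = 19 (odd)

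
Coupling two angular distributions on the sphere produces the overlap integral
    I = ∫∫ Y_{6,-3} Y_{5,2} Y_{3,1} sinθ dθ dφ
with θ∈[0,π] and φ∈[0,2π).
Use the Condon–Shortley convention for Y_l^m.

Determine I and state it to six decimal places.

-0.152880

m-sum 0 ✓  L=14 even ✓  1≤3≤11 ✓
Π(2lᵢ+1) = 13×11×7 = 1001
triangle coeff Δ(6,5,3) = 1/675675
Σ_t [3,5]: t=3:−1/8640 t=4:+1/2304 t=5:−1/8640 = 7/34560
(3j)²=7/429 [(6 5 3; 0 0 0)], sign=-1
Σ_t [5,7]: t=5:−1/34560 t=6:+1/8640 t=7:−1/40320 = 1/16128
(3j)²=18/1001 [(6 5 3; -3 2 1)], sign=+1
⇒ 4πI² = 42/143
I = (-1)√(42/143/(4π)) = -0.15288036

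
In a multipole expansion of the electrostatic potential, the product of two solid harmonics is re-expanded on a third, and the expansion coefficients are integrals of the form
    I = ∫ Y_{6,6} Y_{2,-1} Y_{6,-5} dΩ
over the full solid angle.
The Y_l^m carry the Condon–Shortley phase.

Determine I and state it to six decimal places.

0.178412

m-sum 0 ✓  L=14 even ✓  4≤6≤8 ✓
Π(2lᵢ+1) = 13×5×13 = 845
triangle coeff Δ(6,2,6) = 1/90090
Σ_t [0,2]: t=0:+1/69120 t=1:−1/14400 t=2:+1/69120 = -7/172800
(3j)²=14/715 [(6 2 6; 0 0 0)], sign=-1
Σ_t [0,0]: t=0:+1/7257600 = 1/7257600
(3j)²=11/455 [(6 2 6; 6 -1 -5)], sign=-1
⇒ 4πI² = 2/5
I = (+1)√(2/5/(4π)) = 0.17841241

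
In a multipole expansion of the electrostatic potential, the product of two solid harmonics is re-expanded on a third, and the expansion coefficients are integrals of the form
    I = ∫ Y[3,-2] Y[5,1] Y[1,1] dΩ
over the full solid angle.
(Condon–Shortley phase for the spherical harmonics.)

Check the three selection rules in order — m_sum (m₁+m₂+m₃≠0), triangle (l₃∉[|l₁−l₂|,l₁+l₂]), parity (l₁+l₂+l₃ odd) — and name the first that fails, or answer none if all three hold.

triangle

Σmᵢ = 0  ✓
l₃∈[|l₁−l₂|,l₁+l₂]=[2,8], have l₃=1  ✗
Σlᵢ = 9 ⇒ odd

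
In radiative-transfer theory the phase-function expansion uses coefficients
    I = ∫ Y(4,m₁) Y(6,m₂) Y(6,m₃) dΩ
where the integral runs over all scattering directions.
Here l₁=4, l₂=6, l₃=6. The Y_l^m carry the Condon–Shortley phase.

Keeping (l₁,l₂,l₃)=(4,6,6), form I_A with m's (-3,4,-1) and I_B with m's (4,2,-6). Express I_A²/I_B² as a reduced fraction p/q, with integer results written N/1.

l's match ⇒ only the (l;m) 3-j factors differ between A and B.
A: triangle coeff Δ(4,6,6) = 1/15315300; Σ_t [3,4]: t=3:−1/725760 t=4:+1/207360 = 1/290304; (3j)²=125/7293 [(4 6 6; -3 4 -1)], sign=-1
B: triangle coeff Δ(4,6,6) = 1/15315300; Σ_t [0,0]: t=0:+1/23224320 = 1/23224320; (3j)²=1/442 [(4 6 6; 4 2 -6)], sign=+1
I_A²/I_B² = (125/7293)/(1/442) = 250/33

250/33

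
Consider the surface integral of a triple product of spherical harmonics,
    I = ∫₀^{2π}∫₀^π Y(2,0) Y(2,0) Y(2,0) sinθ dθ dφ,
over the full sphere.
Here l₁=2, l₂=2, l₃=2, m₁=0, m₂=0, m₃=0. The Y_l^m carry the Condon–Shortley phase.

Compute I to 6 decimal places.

0.180224

m-sum 0 ✓  L=6 even ✓  0≤2≤4 ✓
Π(2lᵢ+1) = 5×5×5 = 125
triangle coeff Δ(2,2,2) = 1/630
Σ_t [0,2]: t=0:+1/8 t=1:−1/1 t=2:+1/8 = -3/4
(3j)²=2/35 [(2 2 2; 0 0 0)], sign=-1
(m-triple is (0,0,0) — same symbol as above.)
⇒ 4πI² = 20/49
I = (+1)√(20/49/(4π)) = 0.18022375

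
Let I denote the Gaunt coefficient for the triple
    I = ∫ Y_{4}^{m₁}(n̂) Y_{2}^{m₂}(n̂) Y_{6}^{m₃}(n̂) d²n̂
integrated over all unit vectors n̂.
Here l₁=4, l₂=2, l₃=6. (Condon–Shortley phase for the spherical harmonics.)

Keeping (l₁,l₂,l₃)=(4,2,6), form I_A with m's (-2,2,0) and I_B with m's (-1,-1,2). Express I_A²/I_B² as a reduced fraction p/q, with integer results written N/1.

15/224

l's match ⇒ only the (l;m) 3-j factors differ between A and B.
A: triangle coeff Δ(4,2,6) = 1/6435; Σ_t [0,0]: t=0:+1/34560 = 1/34560; (3j)²=1/429 [(4 2 6; -2 2 0)], sign=+1
B: triangle coeff Δ(4,2,6) = 1/6435; Σ_t [0,0]: t=0:+1/4320 = 1/4320; (3j)²=224/6435 [(4 2 6; -1 -1 2)], sign=+1
I_A²/I_B² = (1/429)/(224/6435) = 15/224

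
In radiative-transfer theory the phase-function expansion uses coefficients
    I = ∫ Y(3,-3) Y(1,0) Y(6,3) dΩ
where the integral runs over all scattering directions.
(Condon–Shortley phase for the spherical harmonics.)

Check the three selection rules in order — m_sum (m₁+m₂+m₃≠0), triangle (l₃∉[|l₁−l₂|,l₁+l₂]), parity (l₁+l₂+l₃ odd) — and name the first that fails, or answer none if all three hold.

triangle

m₁+m₂+m₃ = -3 + 0 + 3 = 0  ✓
triangle: |3−1|=2 ≤ l₃=6 ≤ 3+1=4  ✗
parity: l₁+l₂+l₃ = 10 is even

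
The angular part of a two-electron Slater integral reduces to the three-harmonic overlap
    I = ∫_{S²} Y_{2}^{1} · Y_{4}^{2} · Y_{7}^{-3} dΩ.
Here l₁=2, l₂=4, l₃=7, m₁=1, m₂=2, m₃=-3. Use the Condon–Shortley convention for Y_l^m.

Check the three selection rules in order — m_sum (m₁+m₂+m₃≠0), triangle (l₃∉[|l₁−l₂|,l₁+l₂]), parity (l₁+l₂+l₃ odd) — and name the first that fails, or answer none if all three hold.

m₁+m₂+m₃ = 1 + 2 − 3 = 0  ✓
triangle: |2−4|=2 ≤ l₃=7 ≤ 2+4=6  ✗
parity: l₁+l₂+l₃ = 13 is odd

triangle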